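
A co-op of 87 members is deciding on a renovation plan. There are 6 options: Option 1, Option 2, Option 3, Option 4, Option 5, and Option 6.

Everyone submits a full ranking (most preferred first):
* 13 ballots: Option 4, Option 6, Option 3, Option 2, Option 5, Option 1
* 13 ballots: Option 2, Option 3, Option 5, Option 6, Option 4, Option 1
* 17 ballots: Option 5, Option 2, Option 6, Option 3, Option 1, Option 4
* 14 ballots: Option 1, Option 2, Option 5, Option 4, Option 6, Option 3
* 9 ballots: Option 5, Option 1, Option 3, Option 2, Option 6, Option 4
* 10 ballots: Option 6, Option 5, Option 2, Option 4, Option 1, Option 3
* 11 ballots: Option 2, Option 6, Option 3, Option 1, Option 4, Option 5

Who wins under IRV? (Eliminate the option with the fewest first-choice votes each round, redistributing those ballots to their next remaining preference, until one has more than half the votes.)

Option 2

Round 1: Option 1 14, Option 2 24, Option 3 0, Option 4 13, Option 5 26, Option 6 10. Option 3 eliminated.
Round 2: Option 1 14, Option 2 24, Option 4 13, Option 5 26, Option 6 10. Option 6 eliminated.
Round 3: Option 1 14, Option 2 24, Option 4 13, Option 5 36. Option 4 eliminated.
Round 4: Option 1 14, Option 2 37, Option 5 36. Option 1 eliminated.
Round 5: Option 2 51, Option 5 36. Option 2 has a majority (≥44).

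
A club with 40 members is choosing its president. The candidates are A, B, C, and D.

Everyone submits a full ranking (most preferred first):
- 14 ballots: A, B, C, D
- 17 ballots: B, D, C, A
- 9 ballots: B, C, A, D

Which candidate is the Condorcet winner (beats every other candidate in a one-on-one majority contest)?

B vs A: 26–14
B vs C: 40–0
B vs D: 40–0
B beats every other candidate.

B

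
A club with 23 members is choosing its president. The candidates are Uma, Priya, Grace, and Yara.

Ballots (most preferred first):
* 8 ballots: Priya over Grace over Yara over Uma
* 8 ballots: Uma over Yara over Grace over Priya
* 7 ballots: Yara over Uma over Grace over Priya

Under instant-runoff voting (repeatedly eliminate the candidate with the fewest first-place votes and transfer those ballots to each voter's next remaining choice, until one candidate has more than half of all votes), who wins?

Uma

Round 1: Uma 8, Priya 8, Grace 0, Yara 7. Grace eliminated.
Round 2: Uma 8, Priya 8, Yara 7. Yara eliminated.
Round 3: Uma 15, Priya 8. Uma has a majority (≥12).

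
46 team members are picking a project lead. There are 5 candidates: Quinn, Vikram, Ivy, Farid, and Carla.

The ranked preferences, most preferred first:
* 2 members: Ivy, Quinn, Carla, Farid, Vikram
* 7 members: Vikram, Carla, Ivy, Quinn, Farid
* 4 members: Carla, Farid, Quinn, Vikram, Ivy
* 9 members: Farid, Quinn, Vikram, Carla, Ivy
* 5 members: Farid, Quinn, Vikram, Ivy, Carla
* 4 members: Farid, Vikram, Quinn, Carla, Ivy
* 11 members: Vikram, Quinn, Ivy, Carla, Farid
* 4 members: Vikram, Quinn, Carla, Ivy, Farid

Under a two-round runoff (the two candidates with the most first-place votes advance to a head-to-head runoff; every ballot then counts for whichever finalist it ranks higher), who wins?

Farid

Round 1 first-place votes: Quinn 0, Vikram 22, Ivy 2, Farid 18, Carla 4. Vikram and Farid advance.
Runoff: Vikram is ranked above Farid on 22 ballots, Farid above Vikram on 24.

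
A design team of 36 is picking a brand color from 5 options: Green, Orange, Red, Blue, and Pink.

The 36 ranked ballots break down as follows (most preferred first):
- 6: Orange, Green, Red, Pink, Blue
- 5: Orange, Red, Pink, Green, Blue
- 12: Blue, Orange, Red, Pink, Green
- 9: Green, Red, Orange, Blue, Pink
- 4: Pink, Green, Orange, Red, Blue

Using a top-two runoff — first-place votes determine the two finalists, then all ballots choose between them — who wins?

Orange

Round 1 first-place votes: Green 9, Orange 11, Red 0, Blue 12, Pink 4. Blue and Orange advance.
Runoff: Blue is ranked above Orange on 12 ballots, Orange above Blue on 24.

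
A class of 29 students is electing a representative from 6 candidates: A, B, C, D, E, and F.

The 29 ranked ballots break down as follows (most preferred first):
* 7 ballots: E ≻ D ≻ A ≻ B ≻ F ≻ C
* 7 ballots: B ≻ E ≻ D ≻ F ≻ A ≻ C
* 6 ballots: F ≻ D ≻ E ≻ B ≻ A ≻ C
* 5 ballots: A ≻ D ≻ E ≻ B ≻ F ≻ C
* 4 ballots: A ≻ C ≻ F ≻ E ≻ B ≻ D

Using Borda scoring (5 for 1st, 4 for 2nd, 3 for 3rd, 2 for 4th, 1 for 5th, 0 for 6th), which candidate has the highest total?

A: 7×3 + 7×1 + 6×1 + 5×5 + 4×5 = 79
B: 7×2 + 7×5 + 6×2 + 5×2 + 4×1 = 75
C: 7×0 + 7×0 + 6×0 + 5×0 + 4×4 = 16
D: 7×4 + 7×3 + 6×4 + 5×4 + 4×0 = 93
E: 7×5 + 7×4 + 6×3 + 5×3 + 4×2 = 104
F: 7×1 + 7×2 + 6×5 + 5×1 + 4×3 = 68

E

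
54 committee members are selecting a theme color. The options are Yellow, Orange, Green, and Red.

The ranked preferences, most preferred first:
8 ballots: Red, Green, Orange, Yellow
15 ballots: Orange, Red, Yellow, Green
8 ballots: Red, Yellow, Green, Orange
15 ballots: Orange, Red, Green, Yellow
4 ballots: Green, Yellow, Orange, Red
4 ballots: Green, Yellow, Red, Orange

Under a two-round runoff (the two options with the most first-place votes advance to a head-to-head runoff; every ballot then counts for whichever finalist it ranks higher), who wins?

Round 1 first-place votes: Yellow 0, Orange 30, Green 8, Red 16. Orange and Red advance.
Runoff: Orange is ranked above Red on 34 ballots, Red above Orange on 20.

Orange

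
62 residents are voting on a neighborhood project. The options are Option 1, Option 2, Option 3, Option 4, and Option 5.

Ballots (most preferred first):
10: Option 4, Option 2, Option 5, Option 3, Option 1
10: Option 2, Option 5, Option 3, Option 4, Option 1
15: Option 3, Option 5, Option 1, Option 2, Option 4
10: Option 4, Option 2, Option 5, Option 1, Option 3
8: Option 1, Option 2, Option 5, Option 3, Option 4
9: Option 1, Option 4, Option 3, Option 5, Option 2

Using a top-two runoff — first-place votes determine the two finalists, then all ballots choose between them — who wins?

Round 1 first-place votes: Option 1 17, Option 2 10, Option 3 15, Option 4 20, Option 5 0. Option 4 and Option 1 advance.
Runoff: Option 4 is ranked above Option 1 on 30 ballots, Option 1 above Option 4 on 32.

Option 1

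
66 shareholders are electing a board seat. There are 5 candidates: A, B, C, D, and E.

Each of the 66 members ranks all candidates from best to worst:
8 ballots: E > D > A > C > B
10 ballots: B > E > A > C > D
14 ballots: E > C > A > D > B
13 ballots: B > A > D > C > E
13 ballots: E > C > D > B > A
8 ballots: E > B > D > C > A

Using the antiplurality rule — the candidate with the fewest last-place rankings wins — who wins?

Last-place votes: A 21, B 22, C 0, D 10, E 13.

C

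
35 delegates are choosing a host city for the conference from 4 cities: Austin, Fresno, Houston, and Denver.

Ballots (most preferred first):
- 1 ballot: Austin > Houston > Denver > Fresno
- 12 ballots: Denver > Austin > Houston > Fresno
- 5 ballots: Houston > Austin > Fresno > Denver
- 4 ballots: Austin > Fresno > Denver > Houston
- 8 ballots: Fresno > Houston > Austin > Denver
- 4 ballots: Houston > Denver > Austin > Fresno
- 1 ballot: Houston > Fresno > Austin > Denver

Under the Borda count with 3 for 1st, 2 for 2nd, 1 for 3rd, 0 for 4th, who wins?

Austin

Austin: 1×3 + 12×2 + 5×2 + 4×3 + 8×1 + 4×1 + 1×1 = 62
Fresno: 1×0 + 12×0 + 5×1 + 4×2 + 8×3 + 4×0 + 1×2 = 39
Houston: 1×2 + 12×1 + 5×3 + 4×0 + 8×2 + 4×3 + 1×3 = 60
Denver: 1×1 + 12×3 + 5×0 + 4×1 + 8×0 + 4×2 + 1×0 = 49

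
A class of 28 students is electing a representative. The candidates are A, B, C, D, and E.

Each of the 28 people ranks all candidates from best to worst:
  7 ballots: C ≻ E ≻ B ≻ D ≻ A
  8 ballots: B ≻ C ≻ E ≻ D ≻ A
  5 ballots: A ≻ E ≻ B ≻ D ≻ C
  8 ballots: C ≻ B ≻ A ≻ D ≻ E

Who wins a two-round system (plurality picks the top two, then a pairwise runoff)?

Round 1 first-place votes: A 5, B 8, C 15, D 0, E 0. C and B advance.
Runoff: C is ranked above B on 15 ballots, B above C on 13.

C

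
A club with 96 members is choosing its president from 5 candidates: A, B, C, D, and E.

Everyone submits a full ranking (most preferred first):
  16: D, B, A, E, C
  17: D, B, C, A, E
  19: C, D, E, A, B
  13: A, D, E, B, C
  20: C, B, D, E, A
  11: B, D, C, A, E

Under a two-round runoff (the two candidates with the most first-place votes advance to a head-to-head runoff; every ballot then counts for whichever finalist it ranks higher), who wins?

Round 1 first-place votes: A 13, B 11, C 39, D 33, E 0. C and D advance.
Runoff: C is ranked above D on 39 ballots, D above C on 57.

D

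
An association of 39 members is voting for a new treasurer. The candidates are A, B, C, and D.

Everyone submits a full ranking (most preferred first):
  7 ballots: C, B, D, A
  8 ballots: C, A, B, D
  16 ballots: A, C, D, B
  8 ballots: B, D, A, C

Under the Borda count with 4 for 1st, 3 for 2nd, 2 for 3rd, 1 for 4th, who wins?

C

A: 7×1 + 8×3 + 16×4 + 8×2 = 111
B: 7×3 + 8×2 + 16×1 + 8×4 = 85
C: 7×4 + 8×4 + 16×3 + 8×1 = 116
D: 7×2 + 8×1 + 16×2 + 8×3 = 78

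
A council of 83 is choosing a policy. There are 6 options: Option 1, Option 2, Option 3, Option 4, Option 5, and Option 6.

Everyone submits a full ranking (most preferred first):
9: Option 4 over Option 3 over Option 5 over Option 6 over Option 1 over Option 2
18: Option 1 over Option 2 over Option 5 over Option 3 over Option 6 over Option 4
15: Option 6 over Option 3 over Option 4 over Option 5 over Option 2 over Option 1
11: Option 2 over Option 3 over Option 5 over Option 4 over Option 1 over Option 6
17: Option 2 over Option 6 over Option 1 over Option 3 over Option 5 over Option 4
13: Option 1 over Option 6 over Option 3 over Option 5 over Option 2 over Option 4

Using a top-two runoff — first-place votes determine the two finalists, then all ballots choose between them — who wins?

Round 1 first-place votes: Option 1 31, Option 2 28, Option 3 0, Option 4 9, Option 5 0, Option 6 15. Option 1 and Option 2 advance.
Runoff: Option 1 is ranked above Option 2 on 40 ballots, Option 2 above Option 1 on 43.

Option 2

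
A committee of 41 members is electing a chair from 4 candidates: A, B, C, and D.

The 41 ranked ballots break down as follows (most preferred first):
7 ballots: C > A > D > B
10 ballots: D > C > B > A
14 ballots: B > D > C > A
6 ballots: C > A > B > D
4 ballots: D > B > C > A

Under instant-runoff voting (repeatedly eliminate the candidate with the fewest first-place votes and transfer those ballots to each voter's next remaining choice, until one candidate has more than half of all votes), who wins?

Round 1: A 0, B 14, C 13, D 14. A eliminated.
Round 2: B 14, C 13, D 14. C eliminated.
Round 3: B 20, D 21. D has a majority (≥21).

D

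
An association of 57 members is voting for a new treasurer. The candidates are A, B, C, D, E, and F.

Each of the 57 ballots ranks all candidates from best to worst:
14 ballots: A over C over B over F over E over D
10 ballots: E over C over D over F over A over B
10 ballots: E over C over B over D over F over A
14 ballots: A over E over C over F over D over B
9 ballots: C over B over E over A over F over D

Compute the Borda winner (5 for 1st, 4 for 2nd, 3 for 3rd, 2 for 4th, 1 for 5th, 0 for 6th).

C

A: 14×5 + 10×1 + 10×0 + 14×5 + 9×2 = 168
B: 14×3 + 10×0 + 10×3 + 14×0 + 9×4 = 108
C: 14×4 + 10×4 + 10×4 + 14×3 + 9×5 = 223
D: 14×0 + 10×3 + 10×2 + 14×1 + 9×0 = 64
E: 14×1 + 10×5 + 10×5 + 14×4 + 9×3 = 197
F: 14×2 + 10×2 + 10×1 + 14×2 + 9×1 = 95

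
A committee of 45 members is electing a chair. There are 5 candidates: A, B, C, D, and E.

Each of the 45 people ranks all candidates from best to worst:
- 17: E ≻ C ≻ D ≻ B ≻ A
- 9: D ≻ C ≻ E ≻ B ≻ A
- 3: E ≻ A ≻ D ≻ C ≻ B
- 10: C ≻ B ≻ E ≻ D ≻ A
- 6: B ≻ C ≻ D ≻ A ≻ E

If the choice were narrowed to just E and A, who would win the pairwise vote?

E is ranked above A on 39 ballots; A above E on 6.

E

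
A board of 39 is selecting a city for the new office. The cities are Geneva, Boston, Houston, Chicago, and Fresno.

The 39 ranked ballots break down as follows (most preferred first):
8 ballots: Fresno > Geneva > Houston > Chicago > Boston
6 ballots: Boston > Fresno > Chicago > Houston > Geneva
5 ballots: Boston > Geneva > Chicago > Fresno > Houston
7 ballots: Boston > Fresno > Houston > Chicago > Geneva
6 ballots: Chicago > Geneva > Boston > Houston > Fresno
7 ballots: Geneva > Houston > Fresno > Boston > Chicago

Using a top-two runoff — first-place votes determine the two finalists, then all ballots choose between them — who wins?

Boston

Round 1 first-place votes: Geneva 7, Boston 18, Houston 0, Chicago 6, Fresno 8. Boston and Fresno advance.
Runoff: Boston is ranked above Fresno on 24 ballots, Fresno above Boston on 15.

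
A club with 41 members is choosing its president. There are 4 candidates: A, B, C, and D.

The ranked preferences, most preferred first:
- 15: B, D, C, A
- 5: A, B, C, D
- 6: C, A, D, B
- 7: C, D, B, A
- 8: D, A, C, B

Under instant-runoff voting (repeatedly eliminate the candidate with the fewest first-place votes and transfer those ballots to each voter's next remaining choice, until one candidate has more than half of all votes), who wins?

Round 1: A 5, B 15, C 13, D 8. A eliminated.
Round 2: B 20, C 13, D 8. D eliminated.
Round 3: B 20, C 21. C has a majority (≥21).

C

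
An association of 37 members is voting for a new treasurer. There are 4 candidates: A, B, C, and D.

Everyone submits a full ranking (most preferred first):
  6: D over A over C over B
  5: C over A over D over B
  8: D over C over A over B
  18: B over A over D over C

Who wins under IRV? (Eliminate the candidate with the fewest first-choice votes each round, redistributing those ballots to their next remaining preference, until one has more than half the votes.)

Round 1: A 0, B 18, C 5, D 14. A eliminated.
Round 2: B 18, C 5, D 14. C eliminated.
Round 3: B 18, D 19. D has a majority (≥19).

D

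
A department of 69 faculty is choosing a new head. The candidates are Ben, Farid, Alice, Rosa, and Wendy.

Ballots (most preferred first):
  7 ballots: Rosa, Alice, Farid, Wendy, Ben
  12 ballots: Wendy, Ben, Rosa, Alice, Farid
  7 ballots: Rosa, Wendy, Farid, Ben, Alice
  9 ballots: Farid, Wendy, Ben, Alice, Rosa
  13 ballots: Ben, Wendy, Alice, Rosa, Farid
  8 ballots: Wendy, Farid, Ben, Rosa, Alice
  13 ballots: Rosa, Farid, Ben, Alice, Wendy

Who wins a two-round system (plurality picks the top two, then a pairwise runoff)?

Wendy

Round 1 first-place votes: Ben 13, Farid 9, Alice 0, Rosa 27, Wendy 20. Rosa and Wendy advance.
Runoff: Rosa is ranked above Wendy on 27 ballots, Wendy above Rosa on 42.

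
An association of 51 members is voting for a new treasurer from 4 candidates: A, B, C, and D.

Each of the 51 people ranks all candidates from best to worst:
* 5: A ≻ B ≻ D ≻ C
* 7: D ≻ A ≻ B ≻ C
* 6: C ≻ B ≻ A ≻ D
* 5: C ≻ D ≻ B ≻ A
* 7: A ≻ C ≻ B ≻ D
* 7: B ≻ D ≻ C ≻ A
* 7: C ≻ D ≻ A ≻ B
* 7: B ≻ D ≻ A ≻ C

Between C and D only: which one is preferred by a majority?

C is ranked above D on 25 ballots; D above C on 26.

D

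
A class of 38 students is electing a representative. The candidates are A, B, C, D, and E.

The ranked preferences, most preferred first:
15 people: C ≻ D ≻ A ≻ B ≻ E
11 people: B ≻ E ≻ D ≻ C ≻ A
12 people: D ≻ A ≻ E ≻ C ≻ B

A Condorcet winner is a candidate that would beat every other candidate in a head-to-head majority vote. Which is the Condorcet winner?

D

D vs A: 38–0
D vs B: 27–11
D vs C: 23–15
D vs E: 27–11
D beats every other candidate.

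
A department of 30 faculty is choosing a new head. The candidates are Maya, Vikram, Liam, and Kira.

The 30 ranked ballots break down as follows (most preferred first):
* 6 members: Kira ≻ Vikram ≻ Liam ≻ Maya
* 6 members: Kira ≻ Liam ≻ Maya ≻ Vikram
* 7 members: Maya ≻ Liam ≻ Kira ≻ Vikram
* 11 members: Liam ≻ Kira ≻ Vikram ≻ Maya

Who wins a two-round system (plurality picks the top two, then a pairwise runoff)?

Round 1 first-place votes: Maya 7, Vikram 0, Liam 11, Kira 12. Kira and Liam advance.
Runoff: Kira is ranked above Liam on 12 ballots, Liam above Kira on 18.

Liam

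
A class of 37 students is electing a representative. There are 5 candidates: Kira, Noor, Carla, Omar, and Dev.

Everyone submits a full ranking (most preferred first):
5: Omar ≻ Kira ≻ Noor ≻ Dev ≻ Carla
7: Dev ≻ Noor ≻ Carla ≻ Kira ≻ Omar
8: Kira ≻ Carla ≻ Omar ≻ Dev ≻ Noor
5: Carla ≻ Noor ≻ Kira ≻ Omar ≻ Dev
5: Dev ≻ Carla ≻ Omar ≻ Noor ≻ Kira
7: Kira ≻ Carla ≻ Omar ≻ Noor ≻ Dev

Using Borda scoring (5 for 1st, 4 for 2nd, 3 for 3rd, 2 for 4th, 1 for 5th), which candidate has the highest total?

Carla

Kira: 5×4 + 7×2 + 8×5 + 5×3 + 5×1 + 7×5 = 129
Noor: 5×3 + 7×4 + 8×1 + 5×4 + 5×2 + 7×2 = 95
Carla: 5×1 + 7×3 + 8×4 + 5×5 + 5×4 + 7×4 = 131
Omar: 5×5 + 7×1 + 8×3 + 5×2 + 5×3 + 7×3 = 102
Dev: 5×2 + 7×5 + 8×2 + 5×1 + 5×5 + 7×1 = 98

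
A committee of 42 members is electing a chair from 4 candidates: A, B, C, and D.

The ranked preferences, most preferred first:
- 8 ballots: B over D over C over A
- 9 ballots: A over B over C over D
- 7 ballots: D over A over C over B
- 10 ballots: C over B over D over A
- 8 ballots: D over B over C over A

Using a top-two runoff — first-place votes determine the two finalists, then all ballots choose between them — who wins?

D

Round 1 first-place votes: A 9, B 8, C 10, D 15. D and C advance.
Runoff: D is ranked above C on 23 ballots, C above D on 19.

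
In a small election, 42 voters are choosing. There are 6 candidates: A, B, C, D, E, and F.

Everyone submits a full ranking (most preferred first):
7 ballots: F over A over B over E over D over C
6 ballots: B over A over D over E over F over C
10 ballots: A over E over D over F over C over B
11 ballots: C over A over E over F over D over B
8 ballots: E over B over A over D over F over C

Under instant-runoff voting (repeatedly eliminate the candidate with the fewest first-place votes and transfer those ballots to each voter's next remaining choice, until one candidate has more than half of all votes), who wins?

Round 1: A 10, B 6, C 11, D 0, E 8, F 7. D eliminated.
Round 2: A 10, B 6, C 11, E 8, F 7. B eliminated.
Round 3: A 16, C 11, E 8, F 7. F eliminated.
Round 4: A 23, C 11, E 8. A has a majority (≥22).

A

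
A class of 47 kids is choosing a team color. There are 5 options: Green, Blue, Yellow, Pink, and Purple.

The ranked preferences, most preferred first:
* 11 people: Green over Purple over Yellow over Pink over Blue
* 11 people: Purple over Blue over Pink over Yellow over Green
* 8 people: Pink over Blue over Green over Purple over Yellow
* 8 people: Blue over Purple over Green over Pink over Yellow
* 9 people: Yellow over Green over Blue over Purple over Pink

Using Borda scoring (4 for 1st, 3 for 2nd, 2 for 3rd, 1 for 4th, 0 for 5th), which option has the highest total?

Green: 11×4 + 11×0 + 8×2 + 8×2 + 9×3 = 103
Blue: 11×0 + 11×3 + 8×3 + 8×4 + 9×2 = 107
Yellow: 11×2 + 11×1 + 8×0 + 8×0 + 9×4 = 69
Pink: 11×1 + 11×2 + 8×4 + 8×1 + 9×0 = 73
Purple: 11×3 + 11×4 + 8×1 + 8×3 + 9×1 = 118

Purple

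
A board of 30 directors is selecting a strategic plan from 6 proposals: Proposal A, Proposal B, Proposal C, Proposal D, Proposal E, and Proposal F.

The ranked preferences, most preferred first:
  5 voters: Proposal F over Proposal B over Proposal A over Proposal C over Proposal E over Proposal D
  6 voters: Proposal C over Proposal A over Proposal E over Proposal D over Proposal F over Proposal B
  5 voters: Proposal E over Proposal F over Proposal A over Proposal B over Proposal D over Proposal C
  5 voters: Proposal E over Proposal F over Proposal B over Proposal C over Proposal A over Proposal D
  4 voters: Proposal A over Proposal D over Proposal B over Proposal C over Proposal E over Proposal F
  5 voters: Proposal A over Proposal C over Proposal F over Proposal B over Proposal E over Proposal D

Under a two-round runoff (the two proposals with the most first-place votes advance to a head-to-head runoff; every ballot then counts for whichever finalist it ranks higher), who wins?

Proposal A

Round 1 first-place votes: Proposal A 9, Proposal B 0, Proposal C 6, Proposal D 0, Proposal E 10, Proposal F 5. Proposal E and Proposal A advance.
Runoff: Proposal E is ranked above Proposal A on 10 ballots, Proposal A above Proposal E on 20.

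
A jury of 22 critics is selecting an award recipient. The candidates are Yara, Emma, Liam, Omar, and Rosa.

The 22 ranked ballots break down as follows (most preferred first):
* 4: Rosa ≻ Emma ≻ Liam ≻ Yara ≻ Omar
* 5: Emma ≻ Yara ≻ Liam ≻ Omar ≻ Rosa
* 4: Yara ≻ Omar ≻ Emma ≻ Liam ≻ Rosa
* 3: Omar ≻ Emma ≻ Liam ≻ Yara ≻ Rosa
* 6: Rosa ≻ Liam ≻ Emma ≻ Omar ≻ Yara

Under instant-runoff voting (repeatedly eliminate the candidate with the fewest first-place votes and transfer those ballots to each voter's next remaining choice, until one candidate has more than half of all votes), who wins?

Round 1: Yara 4, Emma 5, Liam 0, Omar 3, Rosa 10. Liam eliminated.
Round 2: Yara 4, Emma 5, Omar 3, Rosa 10. Omar eliminated.
Round 3: Yara 4, Emma 8, Rosa 10. Yara eliminated.
Round 4: Emma 12, Rosa 10. Emma has a majority (≥12).

Emma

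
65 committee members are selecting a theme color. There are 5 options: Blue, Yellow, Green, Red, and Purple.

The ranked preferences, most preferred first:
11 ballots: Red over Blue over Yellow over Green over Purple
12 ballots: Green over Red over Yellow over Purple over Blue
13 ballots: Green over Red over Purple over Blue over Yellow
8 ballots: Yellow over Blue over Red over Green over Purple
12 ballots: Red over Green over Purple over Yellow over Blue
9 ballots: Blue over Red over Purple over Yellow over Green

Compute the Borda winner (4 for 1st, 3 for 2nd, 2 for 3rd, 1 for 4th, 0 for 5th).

Red

Blue: 11×3 + 12×0 + 13×1 + 8×3 + 12×0 + 9×4 = 106
Yellow: 11×2 + 12×2 + 13×0 + 8×4 + 12×1 + 9×1 = 99
Green: 11×1 + 12×4 + 13×4 + 8×1 + 12×3 + 9×0 = 155
Red: 11×4 + 12×3 + 13×3 + 8×2 + 12×4 + 9×3 = 210
Purple: 11×0 + 12×1 + 13×2 + 8×0 + 12×2 + 9×2 = 80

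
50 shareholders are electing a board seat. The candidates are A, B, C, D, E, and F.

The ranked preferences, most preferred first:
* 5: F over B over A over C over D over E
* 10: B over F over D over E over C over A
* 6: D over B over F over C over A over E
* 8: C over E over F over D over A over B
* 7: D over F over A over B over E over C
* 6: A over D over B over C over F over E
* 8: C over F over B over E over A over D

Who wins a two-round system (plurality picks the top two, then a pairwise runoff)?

D

Round 1 first-place votes: A 6, B 10, C 16, D 13, E 0, F 5. C and D advance.
Runoff: C is ranked above D on 21 ballots, D above C on 29.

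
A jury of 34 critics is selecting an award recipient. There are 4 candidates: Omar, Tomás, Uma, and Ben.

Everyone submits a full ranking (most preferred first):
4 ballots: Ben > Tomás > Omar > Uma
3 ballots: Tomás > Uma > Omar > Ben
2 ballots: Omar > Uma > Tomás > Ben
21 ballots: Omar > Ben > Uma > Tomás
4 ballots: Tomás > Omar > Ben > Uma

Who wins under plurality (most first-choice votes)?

First-place votes: Omar 23, Tomás 7, Uma 0, Ben 4.

Omar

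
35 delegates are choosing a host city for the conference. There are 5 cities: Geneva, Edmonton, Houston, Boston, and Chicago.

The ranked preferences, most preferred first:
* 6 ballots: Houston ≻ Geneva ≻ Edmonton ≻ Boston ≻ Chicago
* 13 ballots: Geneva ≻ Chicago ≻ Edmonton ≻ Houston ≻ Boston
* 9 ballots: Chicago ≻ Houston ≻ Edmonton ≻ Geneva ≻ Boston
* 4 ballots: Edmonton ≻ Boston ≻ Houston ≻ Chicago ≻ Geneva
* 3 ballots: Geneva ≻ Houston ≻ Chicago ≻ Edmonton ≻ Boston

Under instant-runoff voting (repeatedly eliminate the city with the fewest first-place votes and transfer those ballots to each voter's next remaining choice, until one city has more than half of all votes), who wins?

Houston

Round 1: Geneva 16, Edmonton 4, Houston 6, Boston 0, Chicago 9. Boston eliminated.
Round 2: Geneva 16, Edmonton 4, Houston 6, Chicago 9. Edmonton eliminated.
Round 3: Geneva 16, Houston 10, Chicago 9. Chicago eliminated.
Round 4: Geneva 16, Houston 19. Houston has a majority (≥18).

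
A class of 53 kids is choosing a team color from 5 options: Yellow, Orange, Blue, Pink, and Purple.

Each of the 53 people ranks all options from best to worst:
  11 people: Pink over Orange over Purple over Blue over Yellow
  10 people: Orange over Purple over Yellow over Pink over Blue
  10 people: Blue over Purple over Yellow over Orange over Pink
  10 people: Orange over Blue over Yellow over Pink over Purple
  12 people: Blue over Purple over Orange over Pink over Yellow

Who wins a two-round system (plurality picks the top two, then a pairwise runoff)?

Round 1 first-place votes: Yellow 0, Orange 20, Blue 22, Pink 11, Purple 0. Blue and Orange advance.
Runoff: Blue is ranked above Orange on 22 ballots, Orange above Blue on 31.

Orange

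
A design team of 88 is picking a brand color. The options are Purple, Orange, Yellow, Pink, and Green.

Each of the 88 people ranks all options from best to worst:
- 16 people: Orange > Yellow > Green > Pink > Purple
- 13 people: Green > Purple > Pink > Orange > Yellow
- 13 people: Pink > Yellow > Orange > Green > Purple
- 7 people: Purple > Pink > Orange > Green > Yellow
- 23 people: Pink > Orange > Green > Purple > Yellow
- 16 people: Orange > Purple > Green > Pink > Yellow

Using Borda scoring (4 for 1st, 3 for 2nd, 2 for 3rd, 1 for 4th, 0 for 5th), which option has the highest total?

Orange

Purple: 16×0 + 13×3 + 13×0 + 7×4 + 23×1 + 16×3 = 138
Orange: 16×4 + 13×1 + 13×2 + 7×2 + 23×3 + 16×4 = 250
Yellow: 16×3 + 13×0 + 13×3 + 7×0 + 23×0 + 16×0 = 87
Pink: 16×1 + 13×2 + 13×4 + 7×3 + 23×4 + 16×1 = 223
Green: 16×2 + 13×4 + 13×1 + 7×1 + 23×2 + 16×2 = 182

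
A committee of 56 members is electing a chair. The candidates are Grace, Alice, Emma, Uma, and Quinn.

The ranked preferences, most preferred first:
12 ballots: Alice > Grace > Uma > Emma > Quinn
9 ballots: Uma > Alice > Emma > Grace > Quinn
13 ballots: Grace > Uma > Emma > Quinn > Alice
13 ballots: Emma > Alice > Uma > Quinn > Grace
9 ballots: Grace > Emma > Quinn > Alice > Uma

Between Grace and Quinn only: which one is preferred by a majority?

Grace is ranked above Quinn on 43 ballots; Quinn above Grace on 13.

Grace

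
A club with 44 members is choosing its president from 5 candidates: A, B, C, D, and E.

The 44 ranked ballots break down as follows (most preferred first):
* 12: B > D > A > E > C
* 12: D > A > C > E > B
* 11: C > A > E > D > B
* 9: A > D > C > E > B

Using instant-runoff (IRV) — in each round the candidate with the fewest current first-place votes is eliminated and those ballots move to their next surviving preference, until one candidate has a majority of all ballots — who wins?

Round 1: A 9, B 12, C 11, D 12, E 0. E eliminated.
Round 2: A 9, B 12, C 11, D 12. A eliminated.
Round 3: B 12, C 11, D 21. C eliminated.
Round 4: B 12, D 32. D has a majority (≥23).

D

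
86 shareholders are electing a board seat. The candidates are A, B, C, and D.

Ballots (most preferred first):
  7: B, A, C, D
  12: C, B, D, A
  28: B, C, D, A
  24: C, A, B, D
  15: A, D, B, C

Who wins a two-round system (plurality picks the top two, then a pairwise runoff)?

Round 1 first-place votes: A 15, B 35, C 36, D 0. C and B advance.
Runoff: C is ranked above B on 36 ballots, B above C on 50.

B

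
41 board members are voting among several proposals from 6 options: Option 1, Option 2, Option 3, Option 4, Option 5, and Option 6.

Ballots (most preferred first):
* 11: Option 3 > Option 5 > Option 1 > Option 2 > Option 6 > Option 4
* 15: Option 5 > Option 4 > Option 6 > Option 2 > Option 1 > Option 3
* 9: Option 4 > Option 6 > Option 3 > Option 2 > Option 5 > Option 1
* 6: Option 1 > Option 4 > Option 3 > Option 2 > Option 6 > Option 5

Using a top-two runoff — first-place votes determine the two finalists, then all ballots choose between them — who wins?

Option 3

Round 1 first-place votes: Option 1 6, Option 2 0, Option 3 11, Option 4 9, Option 5 15, Option 6 0. Option 5 and Option 3 advance.
Runoff: Option 5 is ranked above Option 3 on 15 ballots, Option 3 above Option 5 on 26.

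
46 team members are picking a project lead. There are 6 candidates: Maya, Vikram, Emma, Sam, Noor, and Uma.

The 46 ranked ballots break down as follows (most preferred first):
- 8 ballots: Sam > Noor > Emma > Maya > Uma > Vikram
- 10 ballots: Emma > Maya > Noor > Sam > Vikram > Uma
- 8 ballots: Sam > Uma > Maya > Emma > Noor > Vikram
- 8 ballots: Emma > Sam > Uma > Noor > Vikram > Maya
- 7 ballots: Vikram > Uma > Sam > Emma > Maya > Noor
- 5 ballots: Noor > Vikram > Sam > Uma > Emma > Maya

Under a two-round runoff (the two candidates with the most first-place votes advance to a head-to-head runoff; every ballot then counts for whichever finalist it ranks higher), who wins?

Round 1 first-place votes: Maya 0, Vikram 7, Emma 18, Sam 16, Noor 5, Uma 0. Emma and Sam advance.
Runoff: Emma is ranked above Sam on 18 ballots, Sam above Emma on 28.

Sam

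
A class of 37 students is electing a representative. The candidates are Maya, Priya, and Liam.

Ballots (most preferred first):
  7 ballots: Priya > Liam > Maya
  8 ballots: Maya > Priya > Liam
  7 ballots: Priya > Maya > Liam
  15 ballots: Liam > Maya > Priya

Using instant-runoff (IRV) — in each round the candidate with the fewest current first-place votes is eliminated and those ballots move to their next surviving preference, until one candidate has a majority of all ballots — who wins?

Round 1: Maya 8, Priya 14, Liam 15. Maya eliminated.
Round 2: Priya 22, Liam 15. Priya has a majority (≥19).

Priya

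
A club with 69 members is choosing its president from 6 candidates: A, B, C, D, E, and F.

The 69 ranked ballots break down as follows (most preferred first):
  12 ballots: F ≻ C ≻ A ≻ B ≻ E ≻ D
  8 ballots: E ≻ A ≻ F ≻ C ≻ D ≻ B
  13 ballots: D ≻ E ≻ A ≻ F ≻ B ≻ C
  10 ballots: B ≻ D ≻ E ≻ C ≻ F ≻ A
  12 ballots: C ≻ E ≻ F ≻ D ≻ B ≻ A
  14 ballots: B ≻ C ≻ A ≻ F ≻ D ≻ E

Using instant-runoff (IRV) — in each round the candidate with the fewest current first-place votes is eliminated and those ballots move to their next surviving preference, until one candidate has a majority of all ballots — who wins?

F

Round 1: A 0, B 24, C 12, D 13, E 8, F 12. A eliminated.
Round 2: B 24, C 12, D 13, E 8, F 12. E eliminated.
Round 3: B 24, C 12, D 13, F 20. C eliminated.
Round 4: B 24, D 13, F 32. D eliminated.
Round 5: B 24, F 45. F has a majority (≥35).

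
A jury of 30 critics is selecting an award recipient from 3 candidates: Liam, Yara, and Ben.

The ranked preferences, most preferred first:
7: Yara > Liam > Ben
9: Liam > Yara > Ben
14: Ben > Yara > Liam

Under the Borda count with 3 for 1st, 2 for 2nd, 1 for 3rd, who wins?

Liam: 7×2 + 9×3 + 14×1 = 55
Yara: 7×3 + 9×2 + 14×2 = 67
Ben: 7×1 + 9×1 + 14×3 = 58

Yara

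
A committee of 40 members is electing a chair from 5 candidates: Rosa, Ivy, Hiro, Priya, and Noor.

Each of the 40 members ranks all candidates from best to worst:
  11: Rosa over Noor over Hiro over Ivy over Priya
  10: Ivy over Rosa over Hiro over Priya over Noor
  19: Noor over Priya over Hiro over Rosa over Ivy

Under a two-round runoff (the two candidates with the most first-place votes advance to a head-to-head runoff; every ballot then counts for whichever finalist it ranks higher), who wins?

Round 1 first-place votes: Rosa 11, Ivy 10, Hiro 0, Priya 0, Noor 19. Noor and Rosa advance.
Runoff: Noor is ranked above Rosa on 19 ballots, Rosa above Noor on 21.

Rosa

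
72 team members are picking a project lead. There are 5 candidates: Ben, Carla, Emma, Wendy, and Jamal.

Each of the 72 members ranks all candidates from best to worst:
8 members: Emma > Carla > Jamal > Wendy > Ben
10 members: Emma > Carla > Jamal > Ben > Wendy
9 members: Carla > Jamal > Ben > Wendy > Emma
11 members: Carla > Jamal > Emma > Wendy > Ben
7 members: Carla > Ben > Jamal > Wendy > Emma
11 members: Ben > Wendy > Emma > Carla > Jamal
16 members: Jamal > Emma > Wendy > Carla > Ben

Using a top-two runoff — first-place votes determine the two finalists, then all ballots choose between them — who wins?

Round 1 first-place votes: Ben 11, Carla 27, Emma 18, Wendy 0, Jamal 16. Carla and Emma advance.
Runoff: Carla is ranked above Emma on 27 ballots, Emma above Carla on 45.

Emma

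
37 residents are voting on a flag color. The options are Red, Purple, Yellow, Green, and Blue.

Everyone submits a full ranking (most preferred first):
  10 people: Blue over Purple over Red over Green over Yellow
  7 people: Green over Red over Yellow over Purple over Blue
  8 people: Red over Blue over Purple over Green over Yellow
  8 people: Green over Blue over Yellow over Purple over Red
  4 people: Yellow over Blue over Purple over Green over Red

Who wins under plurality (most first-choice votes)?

Green

First-place votes: Red 8, Purple 0, Yellow 4, Green 15, Blue 10.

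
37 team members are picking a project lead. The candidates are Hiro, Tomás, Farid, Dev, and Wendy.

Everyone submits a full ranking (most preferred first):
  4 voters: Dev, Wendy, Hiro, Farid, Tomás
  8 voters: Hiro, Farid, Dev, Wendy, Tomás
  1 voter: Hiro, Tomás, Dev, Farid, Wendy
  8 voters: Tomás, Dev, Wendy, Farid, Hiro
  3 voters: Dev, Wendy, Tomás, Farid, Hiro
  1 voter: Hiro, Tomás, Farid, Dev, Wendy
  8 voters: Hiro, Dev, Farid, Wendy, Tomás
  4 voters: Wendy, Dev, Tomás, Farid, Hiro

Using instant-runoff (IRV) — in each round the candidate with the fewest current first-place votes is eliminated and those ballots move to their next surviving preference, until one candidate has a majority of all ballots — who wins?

Dev

Round 1: Hiro 18, Tomás 8, Farid 0, Dev 7, Wendy 4. Farid eliminated.
Round 2: Hiro 18, Tomás 8, Dev 7, Wendy 4. Wendy eliminated.
Round 3: Hiro 18, Tomás 8, Dev 11. Tomás eliminated.
Round 4: Hiro 18, Dev 19. Dev has a majority (≥19).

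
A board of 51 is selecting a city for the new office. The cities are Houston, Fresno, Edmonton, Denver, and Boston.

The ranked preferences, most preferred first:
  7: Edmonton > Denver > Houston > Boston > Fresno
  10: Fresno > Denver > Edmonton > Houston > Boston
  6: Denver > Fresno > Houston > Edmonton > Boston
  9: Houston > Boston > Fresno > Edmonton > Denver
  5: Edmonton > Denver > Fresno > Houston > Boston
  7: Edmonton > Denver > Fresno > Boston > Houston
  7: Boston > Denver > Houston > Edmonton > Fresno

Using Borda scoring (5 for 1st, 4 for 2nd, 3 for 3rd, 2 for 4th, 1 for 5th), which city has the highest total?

Denver

Houston: 7×3 + 10×2 + 6×3 + 9×5 + 5×2 + 7×1 + 7×3 = 142
Fresno: 7×1 + 10×5 + 6×4 + 9×3 + 5×3 + 7×3 + 7×1 = 151
Edmonton: 7×5 + 10×3 + 6×2 + 9×2 + 5×5 + 7×5 + 7×2 = 169
Denver: 7×4 + 10×4 + 6×5 + 9×1 + 5×4 + 7×4 + 7×4 = 183
Boston: 7×2 + 10×1 + 6×1 + 9×4 + 5×1 + 7×2 + 7×5 = 120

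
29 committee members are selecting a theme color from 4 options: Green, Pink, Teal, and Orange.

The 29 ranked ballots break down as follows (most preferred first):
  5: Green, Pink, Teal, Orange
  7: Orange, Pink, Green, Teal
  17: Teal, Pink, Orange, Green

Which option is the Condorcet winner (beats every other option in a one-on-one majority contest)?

Teal

Teal vs Green: 17–12
Teal vs Pink: 17–12
Teal vs Orange: 22–7
Teal beats every other option.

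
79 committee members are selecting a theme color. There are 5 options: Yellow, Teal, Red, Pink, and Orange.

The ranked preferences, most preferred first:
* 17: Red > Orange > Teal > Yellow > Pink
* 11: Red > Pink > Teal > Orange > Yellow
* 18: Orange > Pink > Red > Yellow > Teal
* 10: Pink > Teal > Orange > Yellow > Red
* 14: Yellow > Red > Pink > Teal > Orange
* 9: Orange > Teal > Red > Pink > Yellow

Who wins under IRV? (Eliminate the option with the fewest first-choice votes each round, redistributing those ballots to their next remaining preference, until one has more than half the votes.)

Round 1: Yellow 14, Teal 0, Red 28, Pink 10, Orange 27. Teal eliminated.
Round 2: Yellow 14, Red 28, Pink 10, Orange 27. Pink eliminated.
Round 3: Yellow 14, Red 28, Orange 37. Yellow eliminated.
Round 4: Red 42, Orange 37. Red has a majority (≥40).

Red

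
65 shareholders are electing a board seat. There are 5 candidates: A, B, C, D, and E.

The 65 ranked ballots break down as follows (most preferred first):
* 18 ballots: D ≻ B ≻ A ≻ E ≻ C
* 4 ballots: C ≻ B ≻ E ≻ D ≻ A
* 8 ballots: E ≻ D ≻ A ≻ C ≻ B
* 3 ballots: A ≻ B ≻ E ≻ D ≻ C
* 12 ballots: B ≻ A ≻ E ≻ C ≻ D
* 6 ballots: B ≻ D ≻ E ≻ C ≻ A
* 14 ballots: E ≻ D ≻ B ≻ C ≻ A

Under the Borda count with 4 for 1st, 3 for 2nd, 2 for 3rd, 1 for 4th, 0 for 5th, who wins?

A: 18×2 + 4×0 + 8×2 + 3×4 + 12×3 + 6×0 + 14×0 = 100
B: 18×3 + 4×3 + 8×0 + 3×3 + 12×4 + 6×4 + 14×2 = 175
C: 18×0 + 4×4 + 8×1 + 3×0 + 12×1 + 6×1 + 14×1 = 56
D: 18×4 + 4×1 + 8×3 + 3×1 + 12×0 + 6×3 + 14×3 = 163
E: 18×1 + 4×2 + 8×4 + 3×2 + 12×2 + 6×2 + 14×4 = 156

B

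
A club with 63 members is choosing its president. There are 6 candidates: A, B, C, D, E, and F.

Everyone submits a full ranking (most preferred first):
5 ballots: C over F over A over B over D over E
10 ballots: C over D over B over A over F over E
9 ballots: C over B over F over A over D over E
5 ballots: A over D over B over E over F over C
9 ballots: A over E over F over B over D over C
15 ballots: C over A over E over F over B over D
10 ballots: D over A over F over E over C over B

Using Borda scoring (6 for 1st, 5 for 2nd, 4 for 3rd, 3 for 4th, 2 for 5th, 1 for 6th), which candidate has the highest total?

A

A: 5×4 + 10×3 + 9×3 + 5×6 + 9×6 + 15×5 + 10×5 = 286
B: 5×3 + 10×4 + 9×5 + 5×4 + 9×3 + 15×2 + 10×1 = 187
C: 5×6 + 10×6 + 9×6 + 5×1 + 9×1 + 15×6 + 10×2 = 268
D: 5×2 + 10×5 + 9×2 + 5×5 + 9×2 + 15×1 + 10×6 = 196
E: 5×1 + 10×1 + 9×1 + 5×3 + 9×5 + 15×4 + 10×3 = 174
F: 5×5 + 10×2 + 9×4 + 5×2 + 9×4 + 15×3 + 10×4 = 212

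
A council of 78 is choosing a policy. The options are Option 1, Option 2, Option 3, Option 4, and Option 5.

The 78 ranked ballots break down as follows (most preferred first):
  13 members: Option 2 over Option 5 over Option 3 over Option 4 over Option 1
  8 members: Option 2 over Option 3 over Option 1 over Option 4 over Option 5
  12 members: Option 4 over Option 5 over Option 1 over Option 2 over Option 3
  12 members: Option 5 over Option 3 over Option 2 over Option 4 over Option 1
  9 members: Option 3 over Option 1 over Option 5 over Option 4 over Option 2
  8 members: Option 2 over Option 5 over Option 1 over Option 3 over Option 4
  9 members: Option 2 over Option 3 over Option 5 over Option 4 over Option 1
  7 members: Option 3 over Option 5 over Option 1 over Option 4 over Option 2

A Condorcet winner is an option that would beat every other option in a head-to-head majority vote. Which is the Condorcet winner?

Option 5

Option 5 vs Option 1: 61–17
Option 5 vs Option 2: 40–38
Option 5 vs Option 3: 45–33
Option 5 vs Option 4: 58–20
Option 5 beats every other option.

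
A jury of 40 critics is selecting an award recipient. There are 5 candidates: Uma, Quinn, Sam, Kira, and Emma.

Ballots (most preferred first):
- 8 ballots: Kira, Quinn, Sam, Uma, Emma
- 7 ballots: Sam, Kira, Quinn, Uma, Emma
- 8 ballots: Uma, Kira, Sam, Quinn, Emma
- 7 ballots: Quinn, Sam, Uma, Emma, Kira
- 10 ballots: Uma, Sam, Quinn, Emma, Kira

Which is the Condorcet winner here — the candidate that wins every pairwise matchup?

Sam vs Uma: 22–18
Sam vs Quinn: 25–15
Sam vs Kira: 24–16
Sam vs Emma: 40–0
Sam beats every other candidate.

Sam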